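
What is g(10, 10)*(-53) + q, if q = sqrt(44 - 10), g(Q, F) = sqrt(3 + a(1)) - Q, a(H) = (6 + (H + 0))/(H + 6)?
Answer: 424 + sqrt(34) ≈ 429.83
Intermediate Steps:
a(H) = 1 (a(H) = (6 + H)/(6 + H) = 1)
g(Q, F) = 2 - Q (g(Q, F) = sqrt(3 + 1) - Q = sqrt(4) - Q = 2 - Q)
q = sqrt(34) ≈ 5.8309
g(10, 10)*(-53) + q = (2 - 1*10)*(-53) + sqrt(34) = (2 - 10)*(-53) + sqrt(34) = -8*(-53) + sqrt(34) = 424 + sqrt(34)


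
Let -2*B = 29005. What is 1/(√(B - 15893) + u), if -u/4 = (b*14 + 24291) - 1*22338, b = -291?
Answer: 16968/144017303 - I*√121582/144017303 ≈ 0.00011782 - 2.4211e-6*I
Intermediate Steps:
B = -29005/2 (B = -½*29005 = -29005/2 ≈ -14503.)
u = 8484 (u = -4*((-291*14 + 24291) - 1*22338) = -4*((-4074 + 24291) - 22338) = -4*(20217 - 22338) = -4*(-2121) = 8484)
1/(√(B - 15893) + u) = 1/(√(-29005/2 - 15893) + 8484) = 1/(√(-60791/2) + 8484) = 1/(I*√121582/2 + 8484) = 1/(8484 + I*√121582/2)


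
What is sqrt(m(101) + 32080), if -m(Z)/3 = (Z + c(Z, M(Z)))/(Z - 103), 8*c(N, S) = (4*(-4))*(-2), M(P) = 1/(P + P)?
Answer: 5*sqrt(5158)/2 ≈ 179.55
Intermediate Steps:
M(P) = 1/(2*P)
c(N, S) = 4 (c(N, S) = ((4*(-4))*(-2))/8 = (-16*(-2))/8 = (1/8)*32 = 4)
m(Z) = -3*(4 + Z)/(-103 + Z) (m(Z) = -3*(Z + 4)/(Z - 103) = -3*(4 + Z)/(-103 + Z))
sqrt(m(101) + 32080) = sqrt(3*(-4 - 1*101)/(-103 + 101) + 32080) = sqrt(3*(-4 - 101)/(-2) + 32080) = sqrt(3*(-1/2)*(-105) + 32080) = sqrt(315/2 + 32080) = sqrt(64475/2) = 5*sqrt(5158)/2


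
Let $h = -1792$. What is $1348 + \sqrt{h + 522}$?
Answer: $1348 + i \sqrt{1270} \approx 1348.0 + 35.637 i$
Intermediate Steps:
$1348 + \sqrt{h + 522} = 1348 + \sqrt{-1792 + 522} = 1348 + \sqrt{-1270} = 1348 + i \sqrt{1270}$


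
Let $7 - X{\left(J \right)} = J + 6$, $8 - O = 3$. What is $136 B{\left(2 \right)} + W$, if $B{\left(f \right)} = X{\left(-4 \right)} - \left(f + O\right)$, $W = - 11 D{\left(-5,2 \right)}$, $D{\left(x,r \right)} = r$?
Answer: $-294$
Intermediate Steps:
$O = 5$ ($O = 8 - 3 = 5$)
$X{\left(J \right)} = 1 - J$ ($X{\left(J \right)} = 7 - \left(J + 6\right) = 7 - \left(6 + J\right) = 1 - J$)
$W = -22$ ($W = \left(-11\right) 2 = -22$)
$B{\left(f \right)} = - f$ ($B{\left(f \right)} = \left(1 - -4\right) - \left(f + 5\right) = \left(1 + 4\right) - \left(5 + f\right) = 5 - \left(5 + f\right) = - f$)
$136 B{\left(2 \right)} + W = 136 \left(\left(-1\right) 2\right) - 22 = 136 \left(-2\right) - 22 = -272 - 22 = -294$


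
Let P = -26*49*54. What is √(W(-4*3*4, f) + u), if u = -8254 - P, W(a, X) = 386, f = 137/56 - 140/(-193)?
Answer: 16*√238 ≈ 246.84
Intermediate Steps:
P = -68796 (P = -1274*54 = -68796)
f = 34281/10808 (f = 137*(1/56) - 140*(-1/193) = 137/56 + 140/193 = 34281/10808 ≈ 3.1718)
u = 60542 (u = -8254 - 1*(-68796) = -8254 + 68796 = 60542)
√(W(-4*3*4, f) + u) = √(386 + 60542) = √60928 = 16*√238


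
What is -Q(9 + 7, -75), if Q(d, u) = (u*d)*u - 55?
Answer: -89945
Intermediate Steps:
Q(d, u) = -55 + d*u**2 (Q(d, u) = (d*u)*u - 55 = d*u**2 - 55 = -55 + d*u**2)
-Q(9 + 7, -75) = -(-55 + (9 + 7)*(-75)**2) = -(-55 + 16*5625) = -(-55 + 90000) = -1*89945 = -89945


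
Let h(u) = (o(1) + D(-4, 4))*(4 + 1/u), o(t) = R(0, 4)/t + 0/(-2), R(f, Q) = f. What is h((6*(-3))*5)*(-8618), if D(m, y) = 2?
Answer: -3093862/45 ≈ -68753.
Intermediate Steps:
o(t) = 0 (o(t) = 0/t + 0/(-2) = 0 + 0*(-½) = 0 + 0 = 0)
h(u) = 8 + 2/u (h(u) = (0 + 2)*(4 + 1/u) = 2*(4 + 1/u) = 8 + 2/u)
h((6*(-3))*5)*(-8618) = (8 + 2/(((6*(-3))*5)))*(-8618) = (8 + 2/((-18*5)))*(-8618) = (8 + 2/(-90))*(-8618) = (8 + 2*(-1/90))*(-8618) = (8 - 1/45)*(-8618) = (359/45)*(-8618) = -3093862/45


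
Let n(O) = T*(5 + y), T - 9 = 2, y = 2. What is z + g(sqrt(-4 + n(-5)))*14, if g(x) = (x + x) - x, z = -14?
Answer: -14 + 14*sqrt(73) ≈ 105.62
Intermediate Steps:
T = 11 (T = 9 + 2 = 11)
n(O) = 77 (n(O) = 11*(5 + 2) = 11*7 = 77)
g(x) = x (g(x) = 2*x - x = x)
z + g(sqrt(-4 + n(-5)))*14 = -14 + sqrt(-4 + 77)*14 = -14 + sqrt(73)*14 = -14 + 14*sqrt(73)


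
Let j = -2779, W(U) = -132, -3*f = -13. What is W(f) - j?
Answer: 2647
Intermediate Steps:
f = 13/3 (f = -⅓*(-13) = 13/3 ≈ 4.3333)
W(f) - j = -132 - 1*(-2779) = -132 + 2779 = 2647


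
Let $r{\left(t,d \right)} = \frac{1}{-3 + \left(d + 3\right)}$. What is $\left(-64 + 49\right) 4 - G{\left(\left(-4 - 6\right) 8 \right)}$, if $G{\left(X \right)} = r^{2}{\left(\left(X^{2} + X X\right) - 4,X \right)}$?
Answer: $- \frac{384001}{6400} \approx -60.0$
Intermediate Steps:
$r{\left(t,d \right)} = \frac{1}{d}$ ($r{\left(t,d \right)} = \frac{1}{-3 + \left(3 + d\right)} = \frac{1}{d}$)
$G{\left(X \right)} = \frac{1}{X^{2}}$ ($G{\left(X \right)} = \left(\frac{1}{X}\right)^{2} = \frac{1}{X^{2}}$)
$\left(-64 + 49\right) 4 - G{\left(\left(-4 - 6\right) 8 \right)} = \left(-64 + 49\right) 4 - \frac{1}{64 \left(-4 - 6\right)^{2}} = \left(-15\right) 4 - \frac{1}{6400} = -60 - \frac{1}{6400} = - \frac{384001}{6400}$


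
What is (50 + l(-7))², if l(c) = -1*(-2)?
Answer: 2704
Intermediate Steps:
l(c) = 2
(50 + l(-7))² = (50 + 2)² = 52² = 2704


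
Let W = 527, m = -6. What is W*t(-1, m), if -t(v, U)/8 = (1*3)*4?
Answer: -50592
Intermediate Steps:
t(v, U) = -96 (t(v, U) = -8*1*3*4 = -24*4 = -8*12 = -96)
W*t(-1, m) = 527*(-96) = -50592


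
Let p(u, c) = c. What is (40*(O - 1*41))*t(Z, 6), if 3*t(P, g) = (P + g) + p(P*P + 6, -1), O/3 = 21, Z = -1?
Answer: 3520/3 ≈ 1173.3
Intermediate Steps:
O = 63 (O = 3*21 = 63)
t(P, g) = -⅓ + P/3 + g/3 (t(P, g) = ((P + g) - 1)/3 = (-1 + P + g)/3 = -⅓ + P/3 + g/3)
(40*(O - 1*41))*t(Z, 6) = (40*(63 - 1*41))*(-⅓ + (⅓)*(-1) + (⅓)*6) = (40*(63 - 41))*(-⅓ - ⅓ + 2) = (40*22)*(4/3) = 880*(4/3) = 3520/3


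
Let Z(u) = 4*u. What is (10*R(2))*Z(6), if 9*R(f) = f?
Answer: 160/3 ≈ 53.333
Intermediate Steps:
R(f) = f/9
(10*R(2))*Z(6) = (10*((⅑)*2))*(4*6) = (10*(2/9))*24 = (20/9)*24 = 160/3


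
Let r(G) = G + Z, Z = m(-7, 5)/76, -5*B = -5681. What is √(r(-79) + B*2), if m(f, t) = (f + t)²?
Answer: √19795910/95 ≈ 46.834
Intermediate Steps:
B = 5681/5 (B = -⅕*(-5681) = 5681/5 ≈ 1136.2)
Z = 1/19 (Z = (-7 + 5)²/76 = (-2)²*(1/76) = 4*(1/76) = 1/19 ≈ 0.052632)
r(G) = 1/19 + G (r(G) = G + 1/19 = 1/19 + G)
√(r(-79) + B*2) = √((1/19 - 79) + (5681/5)*2) = √(-1500/19 + 11362/5) = √(208378/95) = √19795910/95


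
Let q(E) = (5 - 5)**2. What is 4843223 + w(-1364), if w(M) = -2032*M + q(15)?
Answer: 7614871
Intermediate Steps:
q(E) = 0 (q(E) = 0**2 = 0)
w(M) = -2032*M (w(M) = -2032*M + 0 = -2032*M)
4843223 + w(-1364) = 4843223 - 2032*(-1364) = 4843223 + 2771648 = 7614871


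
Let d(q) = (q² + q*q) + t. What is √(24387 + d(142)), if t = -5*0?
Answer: 43*√35 ≈ 254.39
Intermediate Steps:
t = 0
d(q) = 2*q² (d(q) = (q² + q*q) + 0 = (q² + q²) + 0 = 2*q² + 0 = 2*q²)
√(24387 + d(142)) = √(24387 + 2*142²) = √(24387 + 2*20164) = √(24387 + 40328) = √64715 = 43*√35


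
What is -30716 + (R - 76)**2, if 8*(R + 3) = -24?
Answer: -23992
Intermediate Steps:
R = -6 (R = -3 + (1/8)*(-24) = -3 - 3 = -6)
-30716 + (R - 76)**2 = -30716 + (-6 - 76)**2 = -30716 + (-82)**2 = -30716 + 6724 = -23992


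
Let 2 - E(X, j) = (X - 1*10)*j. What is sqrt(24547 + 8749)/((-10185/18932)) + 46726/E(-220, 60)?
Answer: 23363/6901 - 75728*sqrt(2081)/10185 ≈ -335.80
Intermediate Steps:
E(X, j) = 2 - j*(-10 + X) (E(X, j) = 2 - (X - 1*10)*j = 2 - (X - 10)*j = 2 - (-10 + X)*j = 2 - j*(-10 + X))
sqrt(24547 + 8749)/((-10185/18932)) + 46726/E(-220, 60) = sqrt(24547 + 8749)/((-10185/18932)) + 46726/(2 + 10*60 - 1*(-220)*60) = sqrt(33296)/((-10185*1/18932)) + 46726/(2 + 600 + 13200) = (4*sqrt(2081))/(-10185/18932) + 46726/13802 = (4*sqrt(2081))*(-18932/10185) + 46726*(1/13802) = -75728*sqrt(2081)/10185 + 23363/6901 = 23363/6901 - 75728*sqrt(2081)/10185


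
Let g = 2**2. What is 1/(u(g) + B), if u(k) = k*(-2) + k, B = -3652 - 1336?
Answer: -1/4992 ≈ -0.00020032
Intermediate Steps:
B = -4988
g = 4
u(k) = -k (u(k) = -2*k + k = -k)
1/(u(g) + B) = 1/(-1*4 - 4988) = 1/(-4 - 4988) = 1/(-4992) = -1/4992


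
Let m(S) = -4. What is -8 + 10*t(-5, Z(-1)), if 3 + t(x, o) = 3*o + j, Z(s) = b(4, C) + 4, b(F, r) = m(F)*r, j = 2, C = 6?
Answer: -618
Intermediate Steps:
b(F, r) = -4*r
Z(s) = -20 (Z(s) = -4*6 + 4 = -24 + 4 = -20)
t(x, o) = -1 + 3*o (t(x, o) = -3 + (3*o + 2) = -3 + (2 + 3*o) = -1 + 3*o)
-8 + 10*t(-5, Z(-1)) = -8 + 10*(-1 + 3*(-20)) = -8 + 10*(-1 - 60) = -8 + 10*(-61) = -8 - 610 = -618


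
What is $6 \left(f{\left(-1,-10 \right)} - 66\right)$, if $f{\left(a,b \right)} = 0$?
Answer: $-396$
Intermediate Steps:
$6 \left(f{\left(-1,-10 \right)} - 66\right) = 6 \left(0 - 66\right) = 6 \left(-66\right) = -396$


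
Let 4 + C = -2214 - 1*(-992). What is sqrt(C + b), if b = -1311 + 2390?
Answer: 7*I*sqrt(3) ≈ 12.124*I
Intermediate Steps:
C = -1226 (C = -4 + (-2214 - 1*(-992)) = -4 + (-2214 + 992) = -4 - 1222 = -1226)
b = 1079
sqrt(C + b) = sqrt(-1226 + 1079) = sqrt(-147) = 7*I*sqrt(3)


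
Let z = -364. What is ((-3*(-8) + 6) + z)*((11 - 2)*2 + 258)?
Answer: -92184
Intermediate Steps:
((-3*(-8) + 6) + z)*((11 - 2)*2 + 258) = ((-3*(-8) + 6) - 364)*((11 - 2)*2 + 258) = ((24 + 6) - 364)*(9*2 + 258) = (30 - 364)*(18 + 258) = -334*276 = -92184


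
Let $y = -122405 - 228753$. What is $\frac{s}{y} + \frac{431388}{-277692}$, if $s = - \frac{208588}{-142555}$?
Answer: $- \frac{899793817005859}{579211462607645} \approx -1.5535$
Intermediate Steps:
$s = \frac{208588}{142555}$ ($s = \left(-208588\right) \left(- \frac{1}{142555}\right) = \frac{208588}{142555} \approx 1.4632$)
$y = -351158$
$\frac{s}{y} + \frac{431388}{-277692} = \frac{208588}{142555 \left(-351158\right)} + \frac{431388}{-277692} = \frac{208588}{142555} \left(- \frac{1}{351158}\right) + 431388 \left(- \frac{1}{277692}\right) = - \frac{104294}{25029664345} - \frac{35949}{23141} = - \frac{899793817005859}{579211462607645}$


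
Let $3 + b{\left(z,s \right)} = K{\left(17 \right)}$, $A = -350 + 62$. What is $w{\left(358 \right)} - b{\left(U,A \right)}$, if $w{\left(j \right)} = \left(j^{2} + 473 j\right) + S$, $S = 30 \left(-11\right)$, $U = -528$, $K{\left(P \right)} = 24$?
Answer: $297147$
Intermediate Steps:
$A = -288$
$b{\left(z,s \right)} = 21$ ($b{\left(z,s \right)} = -3 + 24 = 21$)
$S = -330$
$w{\left(j \right)} = -330 + j^{2} + 473 j$ ($w{\left(j \right)} = \left(j^{2} + 473 j\right) - 330 = -330 + j^{2} + 473 j$)
$w{\left(358 \right)} - b{\left(U,A \right)} = \left(-330 + 358^{2} + 473 \cdot 358\right) - 21 = \left(-330 + 128164 + 169334\right) - 21 = 297168 - 21 = 297147$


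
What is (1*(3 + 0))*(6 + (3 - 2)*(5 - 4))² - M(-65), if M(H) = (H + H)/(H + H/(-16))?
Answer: 2173/15 ≈ 144.87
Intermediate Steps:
M(H) = 32/15 (M(H) = (2*H)/(H + H*(-1/16)) = (2*H)/(H - H/16) = (2*H)/((15*H/16)) = (2*H)*(16/(15*H)) = 32/15)
(1*(3 + 0))*(6 + (3 - 2)*(5 - 4))² - M(-65) = (1*(3 + 0))*(6 + (3 - 2)*(5 - 4))² - 1*32/15 = (1*3)*(6 + 1*1)² - 32/15 = 3*(6 + 1)² - 32/15 = 3*7² - 32/15 = 3*49 - 32/15 = 147 - 32/15 = 2173/15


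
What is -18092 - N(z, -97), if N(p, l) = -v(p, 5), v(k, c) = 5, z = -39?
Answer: -18087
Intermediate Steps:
N(p, l) = -5 (N(p, l) = -1*5 = -5)
-18092 - N(z, -97) = -18092 - 1*(-5) = -18092 + 5 = -18087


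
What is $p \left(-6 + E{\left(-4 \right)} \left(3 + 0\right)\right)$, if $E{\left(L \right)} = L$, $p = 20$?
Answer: $-360$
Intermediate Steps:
$p \left(-6 + E{\left(-4 \right)} \left(3 + 0\right)\right) = 20 \left(-6 - 4 \left(3 + 0\right)\right) = 20 \left(-6 - 12\right) = 20 \left(-18\right) = -360$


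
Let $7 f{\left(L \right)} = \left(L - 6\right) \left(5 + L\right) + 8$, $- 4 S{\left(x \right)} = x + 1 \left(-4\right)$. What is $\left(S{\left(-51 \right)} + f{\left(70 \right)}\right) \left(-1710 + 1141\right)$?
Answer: $- \frac{11162073}{28} \approx -3.9865 \cdot 10^{5}$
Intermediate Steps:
$S{\left(x \right)} = 1 - \frac{x}{4}$ ($S{\left(x \right)} = - \frac{x + 1 \left(-4\right)}{4} = - \frac{x - 4}{4} = - \frac{-4 + x}{4} = 1 - \frac{x}{4}$)
$f{\left(L \right)} = \frac{8}{7} + \frac{\left(-6 + L\right) \left(5 + L\right)}{7}$ ($f{\left(L \right)} = \frac{\left(L - 6\right) \left(5 + L\right) + 8}{7} = \frac{\left(-6 + L\right) \left(5 + L\right) + 8}{7} = \frac{8 + \left(-6 + L\right) \left(5 + L\right)}{7} = \frac{8}{7} + \frac{\left(-6 + L\right) \left(5 + L\right)}{7}$)
$\left(S{\left(-51 \right)} + f{\left(70 \right)}\right) \left(-1710 + 1141\right) = \left(\left(1 - - \frac{51}{4}\right) - \left(\frac{92}{7} - 700\right)\right) \left(-1710 + 1141\right) = \left(\left(1 + \frac{51}{4}\right) - - \frac{4808}{7}\right) \left(-569\right) = \left(\frac{55}{4} - - \frac{4808}{7}\right) \left(-569\right) = \left(\frac{55}{4} + \frac{4808}{7}\right) \left(-569\right) = \frac{19617}{28} \left(-569\right) = - \frac{11162073}{28}$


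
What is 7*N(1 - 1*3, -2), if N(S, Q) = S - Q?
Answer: 0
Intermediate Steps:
7*N(1 - 1*3, -2) = 7*((1 - 1*3) - 1*(-2)) = 7*((1 - 3) + 2) = 7*(-2 + 2) = 7*0 = 0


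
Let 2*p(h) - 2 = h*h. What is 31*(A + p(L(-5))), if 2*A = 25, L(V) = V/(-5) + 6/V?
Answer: 10478/25 ≈ 419.12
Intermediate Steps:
L(V) = 6/V - V/5 (L(V) = V*(-⅕) + 6/V = -V/5 + 6/V = 6/V - V/5)
A = 25/2 (A = (½)*25 = 25/2 ≈ 12.500)
p(h) = 1 + h²/2 (p(h) = 1 + (h*h)/2 = 1 + h²/2)
31*(A + p(L(-5))) = 31*(25/2 + (1 + (6/(-5) - ⅕*(-5))²/2)) = 31*(25/2 + (1 + (6*(-⅕) + 1)²/2)) = 31*(25/2 + (1 + (-6/5 + 1)²/2)) = 31*(25/2 + (1 + (-⅕)²/2)) = 31*(25/2 + (1 + (½)*(1/25))) = 31*(25/2 + (1 + 1/50)) = 31*(25/2 + 51/50) = 31*(338/25) = 10478/25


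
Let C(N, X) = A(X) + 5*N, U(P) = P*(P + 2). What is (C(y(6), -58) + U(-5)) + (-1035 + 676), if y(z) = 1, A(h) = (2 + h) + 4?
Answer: -391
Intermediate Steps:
A(h) = 6 + h
U(P) = P*(2 + P)
C(N, X) = 6 + X + 5*N (C(N, X) = (6 + X) + 5*N = 6 + X + 5*N)
(C(y(6), -58) + U(-5)) + (-1035 + 676) = ((6 - 58 + 5*1) - 5*(2 - 5)) + (-1035 + 676) = ((6 - 58 + 5) - 5*(-3)) - 359 = (-47 + 15) - 359 = -32 - 359 = -391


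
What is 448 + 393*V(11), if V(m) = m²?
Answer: 48001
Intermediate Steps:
448 + 393*V(11) = 448 + 393*11² = 448 + 393*121 = 448 + 47553 = 48001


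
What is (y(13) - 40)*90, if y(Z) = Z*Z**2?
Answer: 194130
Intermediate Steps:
y(Z) = Z**3
(y(13) - 40)*90 = (13**3 - 40)*90 = (2197 - 40)*90 = 2157*90 = 194130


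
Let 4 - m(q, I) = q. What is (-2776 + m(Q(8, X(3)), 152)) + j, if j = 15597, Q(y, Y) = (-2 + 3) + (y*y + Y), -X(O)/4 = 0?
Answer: 12760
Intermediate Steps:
X(O) = 0 (X(O) = -4*0 = 0)
Q(y, Y) = 1 + Y + y**2 (Q(y, Y) = 1 + (y**2 + Y) = 1 + (Y + y**2) = 1 + Y + y**2)
m(q, I) = 4 - q
(-2776 + m(Q(8, X(3)), 152)) + j = (-2776 + (4 - (1 + 0 + 8**2))) + 15597 = (-2776 + (4 - (1 + 0 + 64))) + 15597 = (-2776 + (4 - 1*65)) + 15597 = (-2776 + (4 - 65)) + 15597 = (-2776 - 61) + 15597 = -2837 + 15597 = 12760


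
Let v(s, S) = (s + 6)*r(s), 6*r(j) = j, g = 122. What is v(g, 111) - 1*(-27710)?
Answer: 90938/3 ≈ 30313.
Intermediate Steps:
r(j) = j/6
v(s, S) = s*(6 + s)/6 (v(s, S) = (s + 6)*(s/6) = (6 + s)*(s/6) = s*(6 + s)/6)
v(g, 111) - 1*(-27710) = (⅙)*122*(6 + 122) - 1*(-27710) = (⅙)*122*128 + 27710 = 7808/3 + 27710 = 90938/3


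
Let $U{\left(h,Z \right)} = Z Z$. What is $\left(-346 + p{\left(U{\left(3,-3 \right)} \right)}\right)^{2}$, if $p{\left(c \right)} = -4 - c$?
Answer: $128881$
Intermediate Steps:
$U{\left(h,Z \right)} = Z^{2}$
$\left(-346 + p{\left(U{\left(3,-3 \right)} \right)}\right)^{2} = \left(-346 - 13\right)^{2} = \left(-359\right)^{2} = 128881$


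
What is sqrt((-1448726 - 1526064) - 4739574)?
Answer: 14*I*sqrt(39359) ≈ 2777.5*I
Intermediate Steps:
sqrt((-1448726 - 1526064) - 4739574) = sqrt(-2974790 - 4739574) = sqrt(-7714364) = 14*I*sqrt(39359)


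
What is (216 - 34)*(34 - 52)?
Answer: -3276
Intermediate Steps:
(216 - 34)*(34 - 52) = 182*(-18) = -3276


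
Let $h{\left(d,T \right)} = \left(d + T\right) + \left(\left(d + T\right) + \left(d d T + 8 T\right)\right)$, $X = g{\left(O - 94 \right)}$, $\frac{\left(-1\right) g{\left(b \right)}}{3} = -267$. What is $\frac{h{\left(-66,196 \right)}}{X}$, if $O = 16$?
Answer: $\frac{855604}{801} \approx 1068.2$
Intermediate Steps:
$g{\left(b \right)} = 801$ ($g{\left(b \right)} = \left(-3\right) \left(-267\right) = 801$)
$X = 801$
$h{\left(d,T \right)} = 2 d + 10 T + T d^{2}$ ($h{\left(d,T \right)} = \left(T + d\right) + \left(\left(T + d\right) + \left(d^{2} T + 8 T\right)\right) = \left(T + d\right) + \left(\left(T + d\right) + \left(T d^{2} + 8 T\right)\right) = \left(T + d\right) + \left(\left(T + d\right) + \left(8 T + T d^{2}\right)\right) = \left(T + d\right) + \left(d + 9 T + T d^{2}\right) = 2 d + 10 T + T d^{2}$)
$\frac{h{\left(-66,196 \right)}}{X} = \frac{2 \left(-66\right) + 10 \cdot 196 + 196 \left(-66\right)^{2}}{801} = \left(-132 + 1960 + 196 \cdot 4356\right) \frac{1}{801} = \left(-132 + 1960 + 853776\right) \frac{1}{801} = 855604 \cdot \frac{1}{801} = \frac{855604}{801}$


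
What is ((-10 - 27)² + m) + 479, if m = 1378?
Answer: 3226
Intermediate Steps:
((-10 - 27)² + m) + 479 = ((-10 - 27)² + 1378) + 479 = ((-37)² + 1378) + 479 = (1369 + 1378) + 479 = 2747 + 479 = 3226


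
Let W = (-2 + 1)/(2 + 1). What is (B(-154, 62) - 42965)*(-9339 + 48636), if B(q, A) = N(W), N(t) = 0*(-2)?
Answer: -1688395605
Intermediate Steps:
W = -⅓ (W = -1/3 = -1*⅓ = -⅓ ≈ -0.33333)
N(t) = 0
B(q, A) = 0
(B(-154, 62) - 42965)*(-9339 + 48636) = (0 - 42965)*(-9339 + 48636) = -42965*39297 = -1688395605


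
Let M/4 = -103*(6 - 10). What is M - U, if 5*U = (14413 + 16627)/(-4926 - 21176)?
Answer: 21511152/13051 ≈ 1648.2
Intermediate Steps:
U = -3104/13051 (U = ((14413 + 16627)/(-4926 - 21176))/5 = (31040/(-26102))/5 = (31040*(-1/26102))/5 = (⅕)*(-15520/13051) = -3104/13051 ≈ -0.23784)
M = 1648 (M = 4*(-103*(6 - 10)) = 4*(-103*(-4)) = 4*412 = 1648)
M - U = 1648 - 1*(-3104/13051) = 1648 + 3104/13051 = 21511152/13051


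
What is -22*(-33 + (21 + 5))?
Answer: 154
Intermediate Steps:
-22*(-33 + (21 + 5)) = -22*(-33 + 26) = -22*(-7) = 154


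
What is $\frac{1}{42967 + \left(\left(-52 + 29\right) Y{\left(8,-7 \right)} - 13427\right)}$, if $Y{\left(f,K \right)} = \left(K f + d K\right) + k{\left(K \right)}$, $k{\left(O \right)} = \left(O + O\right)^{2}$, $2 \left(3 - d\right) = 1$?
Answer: $\frac{2}{53445} \approx 3.7422 \cdot 10^{-5}$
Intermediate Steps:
$d = \frac{5}{2}$ ($d = 3 - \frac{1}{2} = \frac{5}{2} \approx 2.5$)
$k{\left(O \right)} = 4 O^{2}$ ($k{\left(O \right)} = \left(2 O\right)^{2} = 4 O^{2}$)
$Y{\left(f,K \right)} = 4 K^{2} + \frac{5 K}{2} + K f$ ($Y{\left(f,K \right)} = \left(K f + \frac{5 K}{2}\right) + 4 K^{2} = \left(\frac{5 K}{2} + K f\right) + 4 K^{2} = 4 K^{2} + \frac{5 K}{2} + K f$)
$\frac{1}{42967 + \left(\left(-52 + 29\right) Y{\left(8,-7 \right)} - 13427\right)} = \frac{1}{42967 - \left(13427 - \left(-52 + 29\right) \frac{1}{2} \left(-7\right) \left(5 + 2 \cdot 8 + 8 \left(-7\right)\right)\right)} = \frac{1}{42967 - \left(13427 + 23 \cdot \frac{1}{2} \left(-7\right) \left(5 + 16 - 56\right)\right)} = \frac{1}{42967 - \left(13427 + 23 \cdot \frac{1}{2} \left(-7\right) \left(-35\right)\right)} = \frac{1}{42967 - \frac{32489}{2}} = \frac{1}{\frac{53445}{2}} = \frac{2}{53445}$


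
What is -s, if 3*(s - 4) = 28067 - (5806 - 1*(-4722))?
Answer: -17551/3 ≈ -5850.3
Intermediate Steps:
s = 17551/3 (s = 4 + (28067 - (5806 - 1*(-4722)))/3 = 4 + (28067 - (5806 + 4722))/3 = 4 + (28067 - 1*10528)/3 = 4 + (28067 - 10528)/3 = 4 + (1/3)*17539 = 4 + 17539/3 = 17551/3 ≈ 5850.3)
-s = -1*17551/3 = -17551/3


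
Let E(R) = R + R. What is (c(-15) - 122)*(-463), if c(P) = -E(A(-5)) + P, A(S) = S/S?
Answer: 64357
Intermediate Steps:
A(S) = 1
E(R) = 2*R
c(P) = -2 + P
(c(-15) - 122)*(-463) = ((-2 - 15) - 122)*(-463) = (-17 - 122)*(-463) = -139*(-463) = 64357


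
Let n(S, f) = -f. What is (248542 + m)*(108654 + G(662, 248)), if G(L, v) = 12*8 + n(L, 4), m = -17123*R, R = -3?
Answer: 32614121606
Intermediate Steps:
m = 51369 (m = -17123*(-3) = 51369)
G(L, v) = 92 (G(L, v) = 12*8 - 1*4 = 96 - 4 = 92)
(248542 + m)*(108654 + G(662, 248)) = (248542 + 51369)*(108654 + 92) = 299911*108746 = 32614121606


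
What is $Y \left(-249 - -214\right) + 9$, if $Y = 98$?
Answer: $-3421$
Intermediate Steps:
$Y \left(-249 - -214\right) + 9 = 98 \left(-249 - -214\right) + 9 = 98 \left(-249 + 214\right) + 9 = 98 \left(-35\right) + 9 = -3430 + 9 = -3421$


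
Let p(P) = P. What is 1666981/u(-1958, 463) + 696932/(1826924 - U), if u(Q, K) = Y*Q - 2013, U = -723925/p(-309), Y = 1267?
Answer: -405160837626359/1399791129539209 ≈ -0.28944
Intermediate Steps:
U = 723925/309 (U = -723925/(-309) = -723925*(-1/309) = 723925/309 ≈ 2342.8)
u(Q, K) = -2013 + 1267*Q (u(Q, K) = 1267*Q - 2013 = -2013 + 1267*Q)
1666981/u(-1958, 463) + 696932/(1826924 - U) = 1666981/(-2013 + 1267*(-1958)) + 696932/(1826924 - 1*723925/309) = 1666981/(-2013 - 2480786) + 696932/(1826924 - 723925/309) = 1666981/(-2482799) + 696932/(563795591/309) = 1666981*(-1/2482799) + 696932*(309/563795591) = -1666981/2482799 + 215351988/563795591 = -405160837626359/1399791129539209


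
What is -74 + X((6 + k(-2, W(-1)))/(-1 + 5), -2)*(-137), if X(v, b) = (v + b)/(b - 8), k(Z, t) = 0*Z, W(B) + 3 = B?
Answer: -1617/20 ≈ -80.850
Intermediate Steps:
W(B) = -3 + B
k(Z, t) = 0
X(v, b) = (b + v)/(-8 + b)
-74 + X((6 + k(-2, W(-1)))/(-1 + 5), -2)*(-137) = -74 + ((-2 + (6 + 0)/(-1 + 5))/(-8 - 2))*(-137) = -74 + ((-2 + 6/4)/(-10))*(-137) = -74 - (-2 + 6*(¼))/10*(-137) = -74 - (-2 + 3/2)/10*(-137) = -74 - ⅒*(-½)*(-137) = -74 + (1/20)*(-137) = -74 - 137/20 = -1617/20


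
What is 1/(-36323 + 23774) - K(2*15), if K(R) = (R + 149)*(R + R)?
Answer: -134776261/12549 ≈ -10740.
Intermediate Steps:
K(R) = 2*R*(149 + R) (K(R) = (149 + R)*(2*R) = 2*R*(149 + R))
1/(-36323 + 23774) - K(2*15) = 1/(-36323 + 23774) - 2*2*15*(149 + 2*15) = 1/(-12549) - 2*30*(149 + 30) = -1/12549 - 2*30*179 = -1/12549 - 1*10740 = -1/12549 - 10740 = -134776261/12549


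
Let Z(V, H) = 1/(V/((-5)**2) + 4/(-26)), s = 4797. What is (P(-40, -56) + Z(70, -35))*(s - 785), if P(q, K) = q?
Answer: -6835445/43 ≈ -1.5896e+5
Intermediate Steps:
Z(V, H) = 1/(-2/13 + V/25) (Z(V, H) = 1/(V/25 + 4*(-1/26)) = 1/(V*(1/25) - 2/13) = 1/(V/25 - 2/13) = 1/(-2/13 + V/25))
(P(-40, -56) + Z(70, -35))*(s - 785) = (-40 + 325/(-50 + 13*70))*(4797 - 785) = (-40 + 325/(-50 + 910))*4012 = (-40 + 325/860)*4012 = (-40 + 325*(1/860))*4012 = (-40 + 65/172)*4012 = -6815/172*4012 = -6835445/43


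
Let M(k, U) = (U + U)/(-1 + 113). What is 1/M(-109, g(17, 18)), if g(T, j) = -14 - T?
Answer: -56/31 ≈ -1.8065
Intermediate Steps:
M(k, U) = U/56 (M(k, U) = (2*U)/112 = (2*U)*(1/112) = U/56)
1/M(-109, g(17, 18)) = 1/((-14 - 1*17)/56) = 1/((-14 - 17)/56) = 1/((1/56)*(-31)) = 1/(-31/56) = -56/31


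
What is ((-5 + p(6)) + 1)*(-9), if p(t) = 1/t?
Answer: 69/2 ≈ 34.500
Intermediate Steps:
((-5 + p(6)) + 1)*(-9) = ((-5 + 1/6) + 1)*(-9) = (-29/6 + 1)*(-9) = -23/6*(-9) = 69/2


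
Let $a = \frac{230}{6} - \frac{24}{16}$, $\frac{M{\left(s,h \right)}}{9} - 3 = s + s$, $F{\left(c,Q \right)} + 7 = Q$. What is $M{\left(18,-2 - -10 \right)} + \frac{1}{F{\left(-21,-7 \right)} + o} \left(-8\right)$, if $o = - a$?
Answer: $\frac{107103}{305} \approx 351.16$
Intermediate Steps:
$F{\left(c,Q \right)} = -7 + Q$
$M{\left(s,h \right)} = 27 + 18 s$ ($M{\left(s,h \right)} = 27 + 9 \left(s + s\right) = 27 + 9 \cdot 2 s = 27 + 18 s$)
$a = \frac{221}{6}$ ($a = 230 \cdot \frac{1}{6} - \frac{3}{2} = \frac{115}{3} - \frac{3}{2} = \frac{221}{6} \approx 36.833$)
$o = - \frac{221}{6}$ ($o = \left(-1\right) \frac{221}{6} = - \frac{221}{6} \approx -36.833$)
$M{\left(18,-2 - -10 \right)} + \frac{1}{F{\left(-21,-7 \right)} + o} \left(-8\right) = \left(27 + 18 \cdot 18\right) + \frac{1}{\left(-7 - 7\right) - \frac{221}{6}} \left(-8\right) = \left(27 + 324\right) + \frac{1}{-14 - \frac{221}{6}} \left(-8\right) = 351 + \frac{1}{- \frac{305}{6}} \left(-8\right) = 351 - - \frac{48}{305} = 351 + \frac{48}{305} = \frac{107103}{305}$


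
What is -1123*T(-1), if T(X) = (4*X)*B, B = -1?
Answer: -4492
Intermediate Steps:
T(X) = -4*X (T(X) = (4*X)*(-1) = -4*X)
-1123*T(-1) = -(-4492)*(-1) = -1123*4 = -4492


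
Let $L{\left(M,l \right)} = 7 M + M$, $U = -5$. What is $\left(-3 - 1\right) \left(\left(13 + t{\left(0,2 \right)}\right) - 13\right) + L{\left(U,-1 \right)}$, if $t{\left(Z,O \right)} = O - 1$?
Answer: $-44$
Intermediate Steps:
$t{\left(Z,O \right)} = -1 + O$
$L{\left(M,l \right)} = 8 M$
$\left(-3 - 1\right) \left(\left(13 + t{\left(0,2 \right)}\right) - 13\right) + L{\left(U,-1 \right)} = \left(-3 - 1\right) \left(\left(13 + \left(-1 + 2\right)\right) - 13\right) + 8 \left(-5\right) = \left(-3 - 1\right) \left(\left(13 + 1\right) - 13\right) - 40 = - 4 \left(14 - 13\right) - 40 = \left(-4\right) 1 - 40 = -4 - 40 = -44$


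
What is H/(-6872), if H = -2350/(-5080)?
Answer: -235/3490976 ≈ -6.7316e-5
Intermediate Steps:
H = 235/508 (H = -2350*(-1/5080) = 235/508 ≈ 0.46260)
H/(-6872) = (235/508)/(-6872) = (235/508)*(-1/6872) = -235/3490976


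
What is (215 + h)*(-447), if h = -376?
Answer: 71967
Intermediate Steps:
(215 + h)*(-447) = (215 - 376)*(-447) = -161*(-447) = 71967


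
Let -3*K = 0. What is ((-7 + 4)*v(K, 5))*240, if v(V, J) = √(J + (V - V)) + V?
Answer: -720*√5 ≈ -1610.0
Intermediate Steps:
K = 0 (K = -⅓*0 = 0)
v(V, J) = V + √J (v(V, J) = √(J + 0) + V = √J + V = V + √J)
((-7 + 4)*v(K, 5))*240 = ((-7 + 4)*(0 + √5))*240 = -3*√5*240 = -720*√5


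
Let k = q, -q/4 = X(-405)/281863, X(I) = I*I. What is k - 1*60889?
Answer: -17163012307/281863 ≈ -60891.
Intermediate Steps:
X(I) = I**2
q = -656100/281863 (q = -4*(-405)**2/281863 = -656100/281863 ≈ -2.3277)
k = -656100/281863 ≈ -2.3277
k - 1*60889 = -656100/281863 - 1*60889 = -656100/281863 - 60889 = -17163012307/281863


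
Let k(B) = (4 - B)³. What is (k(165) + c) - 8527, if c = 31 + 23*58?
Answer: -4180443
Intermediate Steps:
c = 1365 (c = 31 + 1334 = 1365)
(k(165) + c) - 8527 = (-(-4 + 165)³ + 1365) - 8527 = (-1*161³ + 1365) - 8527 = (-1*4173281 + 1365) - 8527 = (-4173281 + 1365) - 8527 = -4171916 - 8527 = -4180443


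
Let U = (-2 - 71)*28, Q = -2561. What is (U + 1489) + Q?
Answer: -3116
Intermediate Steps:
U = -2044 (U = -73*28 = -2044)
(U + 1489) + Q = (-2044 + 1489) - 2561 = -555 - 2561 = -3116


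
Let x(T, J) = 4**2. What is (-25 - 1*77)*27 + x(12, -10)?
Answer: -2738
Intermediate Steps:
x(T, J) = 16
(-25 - 1*77)*27 + x(12, -10) = (-25 - 1*77)*27 + 16 = (-25 - 77)*27 + 16 = -102*27 + 16 = -2754 + 16 = -2738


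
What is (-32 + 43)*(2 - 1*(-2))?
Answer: 44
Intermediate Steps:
(-32 + 43)*(2 - 1*(-2)) = 11*(2 + 2) = 11*4 = 44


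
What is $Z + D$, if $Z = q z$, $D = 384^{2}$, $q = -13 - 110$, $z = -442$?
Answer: $201822$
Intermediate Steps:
$q = -123$ ($q = -13 - 110 = -123$)
$D = 147456$
$Z = 54366$ ($Z = \left(-123\right) \left(-442\right) = 54366$)
$Z + D = 54366 + 147456 = 201822$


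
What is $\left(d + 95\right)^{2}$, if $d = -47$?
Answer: $2304$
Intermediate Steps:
$\left(d + 95\right)^{2} = \left(-47 + 95\right)^{2} = 48^{2} = 2304$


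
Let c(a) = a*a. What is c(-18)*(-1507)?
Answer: -488268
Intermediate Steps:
c(a) = a²
c(-18)*(-1507) = (-18)²*(-1507) = 324*(-1507) = -488268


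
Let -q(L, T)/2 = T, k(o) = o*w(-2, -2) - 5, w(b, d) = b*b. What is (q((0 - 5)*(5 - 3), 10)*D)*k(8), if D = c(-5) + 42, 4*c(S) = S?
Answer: -22005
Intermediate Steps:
w(b, d) = b²
k(o) = -5 + 4*o (k(o) = o*(-2)² - 5 = o*4 - 5 = 4*o - 5 = -5 + 4*o)
c(S) = S/4
q(L, T) = -2*T
D = 163/4 (D = (¼)*(-5) + 42 = -5/4 + 42 = 163/4 ≈ 40.750)
(q((0 - 5)*(5 - 3), 10)*D)*k(8) = (-2*10*(163/4))*(-5 + 4*8) = (-20*163/4)*(-5 + 32) = -815*27 = -22005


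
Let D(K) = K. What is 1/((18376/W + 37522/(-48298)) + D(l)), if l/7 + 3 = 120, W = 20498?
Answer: 247503101/202734639242 ≈ 0.0012208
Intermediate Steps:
l = 819 (l = -21 + 7*120 = -21 + 840 = 819)
1/((18376/W + 37522/(-48298)) + D(l)) = 1/((18376/20498 + 37522/(-48298)) + 819) = 1/((18376*(1/20498) + 37522*(-1/48298)) + 819) = 1/((9188/10249 - 18761/24149) + 819) = 1/(29599523/247503101 + 819) = 1/(202734639242/247503101) = 247503101/202734639242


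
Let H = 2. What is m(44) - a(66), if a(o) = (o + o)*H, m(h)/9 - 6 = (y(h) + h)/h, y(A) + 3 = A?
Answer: -8475/44 ≈ -192.61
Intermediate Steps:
y(A) = -3 + A
m(h) = 54 + 9*(-3 + 2*h)/h (m(h) = 54 + 9*(((-3 + h) + h)/h) = 54 + 9*((-3 + 2*h)/h) = 54 + 9*(-3 + 2*h)/h)
a(o) = 4*o (a(o) = (o + o)*2 = (2*o)*2 = 4*o)
m(44) - a(66) = (72 - 27/44) - 4*66 = (72 - 27*1/44) - 1*264 = (72 - 27/44) - 264 = 3141/44 - 264 = -8475/44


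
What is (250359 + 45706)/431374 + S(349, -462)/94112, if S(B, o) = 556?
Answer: 3512889153/5074683736 ≈ 0.69224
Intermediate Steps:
(250359 + 45706)/431374 + S(349, -462)/94112 = (250359 + 45706)/431374 + 556/94112 = 296065*(1/431374) + 556*(1/94112) = 296065/431374 + 139/23528 = 3512889153/5074683736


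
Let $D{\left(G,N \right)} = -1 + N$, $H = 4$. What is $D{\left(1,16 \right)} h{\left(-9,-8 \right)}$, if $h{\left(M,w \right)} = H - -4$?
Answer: $120$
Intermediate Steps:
$h{\left(M,w \right)} = 8$ ($h{\left(M,w \right)} = 4 - -4 = 4 + 4 = 8$)
$D{\left(1,16 \right)} h{\left(-9,-8 \right)} = \left(-1 + 16\right) 8 = 15 \cdot 8 = 120$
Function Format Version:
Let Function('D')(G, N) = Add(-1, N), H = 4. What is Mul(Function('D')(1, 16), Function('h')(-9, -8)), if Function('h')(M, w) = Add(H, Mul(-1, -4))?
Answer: 120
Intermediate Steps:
Function('h')(M, w) = 8 (Function('h')(M, w) = Add(4, Mul(-1, -4)) = Add(4, 4) = 8)
Mul(Function('D')(1, 16), Function('h')(-9, -8)) = Mul(Add(-1, 16), 8) = Mul(15, 8) = 120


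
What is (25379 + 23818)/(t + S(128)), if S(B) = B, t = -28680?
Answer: -49197/28552 ≈ -1.7231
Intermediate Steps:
(25379 + 23818)/(t + S(128)) = (25379 + 23818)/(-28680 + 128) = 49197/(-28552) = 49197*(-1/28552) = -49197/28552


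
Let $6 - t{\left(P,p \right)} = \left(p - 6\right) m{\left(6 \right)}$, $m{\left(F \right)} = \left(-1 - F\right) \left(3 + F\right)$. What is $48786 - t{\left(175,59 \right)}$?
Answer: $45441$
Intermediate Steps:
$t{\left(P,p \right)} = -372 + 63 p$ ($t{\left(P,p \right)} = 6 - \left(p - 6\right) \left(-3 - 6^{2} - 24\right) = 6 - \left(-6 + p\right) \left(-3 - 36 - 24\right) = 6 - \left(-6 + p\right) \left(-63\right) = 6 - \left(378 - 63 p\right) = 6 + \left(-378 + 63 p\right) = -372 + 63 p$)
$48786 - t{\left(175,59 \right)} = 48786 - \left(-372 + 63 \cdot 59\right) = 48786 - \left(-372 + 3717\right) = 48786 - 3345 = 45441$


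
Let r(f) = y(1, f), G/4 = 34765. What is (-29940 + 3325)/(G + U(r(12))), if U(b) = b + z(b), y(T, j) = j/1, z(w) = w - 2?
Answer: -26615/139082 ≈ -0.19136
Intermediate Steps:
z(w) = -2 + w
y(T, j) = j (y(T, j) = j*1 = j)
G = 139060 (G = 4*34765 = 139060)
r(f) = f
U(b) = -2 + 2*b (U(b) = b + (-2 + b) = -2 + 2*b)
(-29940 + 3325)/(G + U(r(12))) = (-29940 + 3325)/(139060 + (-2 + 2*12)) = -26615/(139060 + (-2 + 24)) = -26615/(139060 + 22) = -26615/139082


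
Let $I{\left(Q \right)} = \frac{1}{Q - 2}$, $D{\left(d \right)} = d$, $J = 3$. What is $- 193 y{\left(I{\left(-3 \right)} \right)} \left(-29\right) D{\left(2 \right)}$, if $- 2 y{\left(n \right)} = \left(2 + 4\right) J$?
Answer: $-100746$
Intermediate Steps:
$I{\left(Q \right)} = \frac{1}{-2 + Q}$
$y{\left(n \right)} = -9$ ($y{\left(n \right)} = - \frac{\left(2 + 4\right) 3}{2} = - \frac{6 \cdot 3}{2} = \left(- \frac{1}{2}\right) 18 = -9$)
$- 193 y{\left(I{\left(-3 \right)} \right)} \left(-29\right) D{\left(2 \right)} = - 193 \left(-9\right) \left(-29\right) 2 = - 193 \cdot 261 \cdot 2 = \left(-193\right) 522 = -100746$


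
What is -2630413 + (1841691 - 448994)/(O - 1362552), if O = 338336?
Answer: -2694112473905/1024216 ≈ -2.6304e+6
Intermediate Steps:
-2630413 + (1841691 - 448994)/(O - 1362552) = -2630413 + (1841691 - 448994)/(338336 - 1362552) = -2630413 + 1392697/(-1024216) = -2630413 + 1392697*(-1/1024216) = -2630413 - 1392697/1024216 = -2694112473905/1024216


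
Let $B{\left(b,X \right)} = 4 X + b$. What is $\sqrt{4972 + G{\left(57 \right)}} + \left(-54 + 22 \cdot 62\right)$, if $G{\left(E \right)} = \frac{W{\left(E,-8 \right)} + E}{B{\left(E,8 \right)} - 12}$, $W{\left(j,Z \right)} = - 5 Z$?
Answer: $1310 + \frac{3 \sqrt{3276273}}{77} \approx 1380.5$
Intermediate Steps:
$B{\left(b,X \right)} = b + 4 X$
$G{\left(E \right)} = \frac{40 + E}{20 + E}$ ($G{\left(E \right)} = \frac{\left(-5\right) \left(-8\right) + E}{\left(E + 4 \cdot 8\right) - 12} = \frac{40 + E}{\left(E + 32\right) - 12} = \frac{40 + E}{\left(32 + E\right) - 12} = \frac{40 + E}{20 + E}$)
$\sqrt{4972 + G{\left(57 \right)}} + \left(-54 + 22 \cdot 62\right) = \sqrt{4972 + \frac{40 + 57}{20 + 57}} + \left(-54 + 22 \cdot 62\right) = \sqrt{4972 + \frac{1}{77} \cdot 97} + \left(-54 + 1364\right) = \sqrt{4972 + \frac{1}{77} \cdot 97} + 1310 = \sqrt{4972 + \frac{97}{77}} + 1310 = \sqrt{\frac{382941}{77}} + 1310 = \frac{3 \sqrt{3276273}}{77} + 1310 = 1310 + \frac{3 \sqrt{3276273}}{77}$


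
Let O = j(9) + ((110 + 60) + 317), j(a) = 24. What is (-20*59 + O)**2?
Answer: 447561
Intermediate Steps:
O = 511 (O = 24 + ((110 + 60) + 317) = 24 + (170 + 317) = 24 + 487 = 511)
(-20*59 + O)**2 = (-20*59 + 511)**2 = (-1180 + 511)**2 = (-669)**2 = 447561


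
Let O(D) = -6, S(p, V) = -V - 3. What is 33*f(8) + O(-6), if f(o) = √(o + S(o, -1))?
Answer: -6 + 33*√6 ≈ 74.833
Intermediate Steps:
S(p, V) = -3 - V
f(o) = √(-2 + o) (f(o) = √(o + (-3 - 1*(-1))) = √(o + (-3 + 1)) = √(o - 2) = √(-2 + o))
33*f(8) + O(-6) = 33*√(-2 + 8) - 6 = 33*√6 - 6 = -6 + 33*√6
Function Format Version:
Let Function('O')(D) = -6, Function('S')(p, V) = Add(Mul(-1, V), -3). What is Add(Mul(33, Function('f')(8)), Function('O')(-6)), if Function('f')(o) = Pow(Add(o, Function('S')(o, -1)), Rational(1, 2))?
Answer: Add(-6, Mul(33, Pow(6, Rational(1, 2)))) ≈ 74.833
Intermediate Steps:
Function('S')(p, V) = Add(-3, Mul(-1, V))
Function('f')(o) = Pow(Add(-2, o), Rational(1, 2)) (Function('f')(o) = Pow(Add(o, Add(-3, Mul(-1, -1))), Rational(1, 2)) = Pow(Add(o, Add(-3, 1)), Rational(1, 2)) = Pow(Add(o, -2), Rational(1, 2)) = Pow(Add(-2, o), Rational(1, 2)))
Add(Mul(33, Function('f')(8)), Function('O')(-6)) = Add(Mul(33, Pow(Add(-2, 8), Rational(1, 2))), -6) = Add(Mul(33, Pow(6, Rational(1, 2))), -6) = Add(-6, Mul(33, Pow(6, Rational(1, 2))))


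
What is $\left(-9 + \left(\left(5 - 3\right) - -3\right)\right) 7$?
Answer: $-28$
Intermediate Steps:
$\left(-9 + \left(\left(5 - 3\right) - -3\right)\right) 7 = \left(-9 + \left(\left(5 - 3\right) + 3\right)\right) 7 = \left(-9 + \left(2 + 3\right)\right) 7 = \left(-9 + 5\right) 7 = \left(-4\right) 7 = -28$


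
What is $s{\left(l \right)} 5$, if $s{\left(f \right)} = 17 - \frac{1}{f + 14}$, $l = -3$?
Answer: $\frac{930}{11} \approx 84.545$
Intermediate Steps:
$s{\left(f \right)} = 17 - \frac{1}{14 + f}$
$s{\left(l \right)} 5 = \frac{237 + 17 \left(-3\right)}{14 - 3} \cdot 5 = \frac{237 - 51}{11} \cdot 5 = \frac{1}{11} \cdot 186 \cdot 5 = \frac{186}{11} \cdot 5 = \frac{930}{11}$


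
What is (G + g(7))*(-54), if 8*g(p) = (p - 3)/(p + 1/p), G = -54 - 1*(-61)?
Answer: -19089/50 ≈ -381.78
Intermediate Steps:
G = 7 (G = -54 + 61 = 7)
g(p) = (-3 + p)/(8*(p + 1/p)) (g(p) = ((p - 3)/(p + 1/p))/8 = ((-3 + p)/(p + 1/p))/8 = (-3 + p)/(8*(p + 1/p)))
(G + g(7))*(-54) = (7 + (⅛)*7*(-3 + 7)/(1 + 7²))*(-54) = (7 + (⅛)*7*4/(1 + 49))*(-54) = (7 + (⅛)*7*4/50)*(-54) = (7 + (⅛)*7*(1/50)*4)*(-54) = (7 + 7/100)*(-54) = (707/100)*(-54) = -19089/50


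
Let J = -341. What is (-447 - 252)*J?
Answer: 238359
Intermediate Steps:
(-447 - 252)*J = (-447 - 252)*(-341) = -699*(-341) = 238359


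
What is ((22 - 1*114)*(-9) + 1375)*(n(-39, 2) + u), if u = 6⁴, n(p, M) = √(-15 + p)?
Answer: 2855088 + 6609*I*√6 ≈ 2.8551e+6 + 16189.0*I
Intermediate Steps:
u = 1296
((22 - 1*114)*(-9) + 1375)*(n(-39, 2) + u) = ((22 - 1*114)*(-9) + 1375)*(√(-15 - 39) + 1296) = ((22 - 114)*(-9) + 1375)*(√(-54) + 1296) = (-92*(-9) + 1375)*(3*I*√6 + 1296) = (828 + 1375)*(1296 + 3*I*√6) = 2203*(1296 + 3*I*√6) = 2855088 + 6609*I*√6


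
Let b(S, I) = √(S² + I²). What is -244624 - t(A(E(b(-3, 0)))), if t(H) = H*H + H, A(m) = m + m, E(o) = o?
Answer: -244666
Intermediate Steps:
b(S, I) = √(I² + S²)
A(m) = 2*m
t(H) = H + H² (t(H) = H² + H = H + H²)
-244624 - t(A(E(b(-3, 0)))) = -244624 - 2*√(0² + (-3)²)*(1 + 2*√(0² + (-3)²)) = -244624 - 2*√(0 + 9)*(1 + 2*√(0 + 9)) = -244624 - 2*√9*(1 + 2*√9) = -244624 - 2*3*(1 + 2*3) = -244624 - 6*(1 + 6) = -244624 - 6*7 = -244624 - 1*42 = -244624 - 42 = -244666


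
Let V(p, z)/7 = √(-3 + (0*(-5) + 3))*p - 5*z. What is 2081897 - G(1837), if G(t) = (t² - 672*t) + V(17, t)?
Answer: 6087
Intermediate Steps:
V(p, z) = -35*z (V(p, z) = 7*(√(-3 + (0*(-5) + 3))*p - 5*z) = 7*(√(-3 + (0 + 3))*p - 5*z) = 7*(√(-3 + 3)*p - 5*z) = 7*(√0*p - 5*z) = 7*(0*p - 5*z) = 7*(0 - 5*z) = 7*(-5*z) = -35*z)
G(t) = t² - 707*t (G(t) = (t² - 672*t) - 35*t = t² - 707*t)
2081897 - G(1837) = 2081897 - 1837*(-707 + 1837) = 2081897 - 1837*1130 = 2081897 - 1*2075810 = 2081897 - 2075810 = 6087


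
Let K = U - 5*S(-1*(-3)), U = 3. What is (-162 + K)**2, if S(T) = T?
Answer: 30276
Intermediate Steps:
K = -12 (K = 3 - (-5)*(-3) = 3 - 5*3 = 3 - 15 = -12)
(-162 + K)**2 = (-162 - 12)**2 = (-174)**2 = 30276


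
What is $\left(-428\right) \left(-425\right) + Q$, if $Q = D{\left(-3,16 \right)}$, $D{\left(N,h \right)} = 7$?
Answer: $181907$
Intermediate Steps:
$Q = 7$
$\left(-428\right) \left(-425\right) + Q = \left(-428\right) \left(-425\right) + 7 = 181900 + 7 = 181907$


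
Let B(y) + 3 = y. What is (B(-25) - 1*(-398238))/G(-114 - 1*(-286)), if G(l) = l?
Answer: 199105/86 ≈ 2315.2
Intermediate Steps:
B(y) = -3 + y
(B(-25) - 1*(-398238))/G(-114 - 1*(-286)) = ((-3 - 25) - 1*(-398238))/(-114 - 1*(-286)) = (-28 + 398238)/(-114 + 286) = 398210/172 = 398210*(1/172) = 199105/86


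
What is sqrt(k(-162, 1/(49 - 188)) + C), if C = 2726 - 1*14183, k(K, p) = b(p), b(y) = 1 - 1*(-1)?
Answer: I*sqrt(11455) ≈ 107.03*I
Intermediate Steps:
b(y) = 2 (b(y) = 1 + 1 = 2)
k(K, p) = 2
C = -11457 (C = 2726 - 14183 = -11457)
sqrt(k(-162, 1/(49 - 188)) + C) = sqrt(2 - 11457) = sqrt(-11455) = I*sqrt(11455)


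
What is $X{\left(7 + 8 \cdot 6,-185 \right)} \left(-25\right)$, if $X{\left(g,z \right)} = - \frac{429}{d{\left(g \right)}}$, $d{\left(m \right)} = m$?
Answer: $195$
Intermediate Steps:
$X{\left(g,z \right)} = - \frac{429}{g}$
$X{\left(7 + 8 \cdot 6,-185 \right)} \left(-25\right) = - \frac{429}{7 + 8 \cdot 6} \left(-25\right) = - \frac{429}{7 + 48} \left(-25\right) = - \frac{429}{55} \left(-25\right) = \left(-429\right) \frac{1}{55} \left(-25\right) = \left(- \frac{39}{5}\right) \left(-25\right) = 195$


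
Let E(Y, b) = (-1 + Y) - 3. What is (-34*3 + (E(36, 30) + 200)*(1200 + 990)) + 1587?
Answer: 509565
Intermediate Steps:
E(Y, b) = -4 + Y
(-34*3 + (E(36, 30) + 200)*(1200 + 990)) + 1587 = (-34*3 + ((-4 + 36) + 200)*(1200 + 990)) + 1587 = (-102 + (32 + 200)*2190) + 1587 = (-102 + 232*2190) + 1587 = (-102 + 508080) + 1587 = 507978 + 1587 = 509565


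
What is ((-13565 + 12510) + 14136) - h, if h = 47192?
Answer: -34111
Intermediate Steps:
((-13565 + 12510) + 14136) - h = ((-13565 + 12510) + 14136) - 1*47192 = (-1055 + 14136) - 47192 = 13081 - 47192 = -34111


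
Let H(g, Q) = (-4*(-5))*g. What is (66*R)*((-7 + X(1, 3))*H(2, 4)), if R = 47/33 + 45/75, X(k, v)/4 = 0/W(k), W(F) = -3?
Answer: -37408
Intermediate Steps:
H(g, Q) = 20*g
X(k, v) = 0 (X(k, v) = 4*(0/(-3)) = 4*(0*(-1/3)) = 4*0 = 0)
R = 334/165 (R = 47*(1/33) + 45*(1/75) = 47/33 + 3/5 = 334/165 ≈ 2.0242)
(66*R)*((-7 + X(1, 3))*H(2, 4)) = (66*(334/165))*((-7 + 0)*(20*2)) = 668*(-7*40)/5 = (668/5)*(-280) = -37408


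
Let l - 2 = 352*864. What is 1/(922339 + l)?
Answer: 1/1226469 ≈ 8.1535e-7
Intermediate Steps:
l = 304130 (l = 2 + 352*864 = 2 + 304128 = 304130)
1/(922339 + l) = 1/(922339 + 304130) = 1/1226469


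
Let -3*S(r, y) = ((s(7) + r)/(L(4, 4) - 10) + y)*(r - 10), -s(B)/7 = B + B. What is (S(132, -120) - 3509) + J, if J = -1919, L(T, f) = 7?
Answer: -784/9 ≈ -87.111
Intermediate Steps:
s(B) = -14*B (s(B) = -7*(B + B) = -14*B)
S(r, y) = -(-10 + r)*(98/3 + y - r/3)/3 (S(r, y) = -((-14*7 + r)/(7 - 10) + y)*(r - 10)/3 = -((-98 + r)/(-3) + y)*(-10 + r)/3 = -((-98 + r)*(-⅓) + y)*(-10 + r)/3 = -((98/3 - r/3) + y)*(-10 + r)/3 = -(98/3 + y - r/3)*(-10 + r)/3 = -(-10 + r)*(98/3 + y - r/3)/3)
(S(132, -120) - 3509) + J = ((980/9 - 12*132 + (⅑)*132² + (10/3)*(-120) - ⅓*132*(-120)) - 3509) - 1919 = ((980/9 - 1584 + (⅑)*17424 - 400 + 5280) - 3509) - 1919 = ((980/9 - 1584 + 1936 - 400 + 5280) - 3509) - 1919 = (48068/9 - 3509) - 1919 = 16487/9 - 1919 = -784/9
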